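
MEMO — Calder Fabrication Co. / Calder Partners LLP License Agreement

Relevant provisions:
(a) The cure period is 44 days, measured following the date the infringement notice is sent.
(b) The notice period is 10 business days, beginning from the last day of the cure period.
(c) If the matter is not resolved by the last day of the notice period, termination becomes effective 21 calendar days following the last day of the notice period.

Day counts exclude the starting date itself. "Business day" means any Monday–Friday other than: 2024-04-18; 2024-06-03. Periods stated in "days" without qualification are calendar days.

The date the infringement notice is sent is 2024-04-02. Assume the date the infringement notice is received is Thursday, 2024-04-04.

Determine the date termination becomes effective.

The last day of the cure period: 44 calendar days after 2024-04-02 is 2024-05-16.
The last day of the notice period: counting 10 business days from Thursday, 2024-05-16 (May 17, May 20, May 21, May 22, May 23, May 24, May 27, May 28, May 29, May 30, skipping weekends) reaches Thursday, 2024-05-30.
The date termination becomes effective: 2024-05-30 + 21 days = 2024-06-20.

2024-06-20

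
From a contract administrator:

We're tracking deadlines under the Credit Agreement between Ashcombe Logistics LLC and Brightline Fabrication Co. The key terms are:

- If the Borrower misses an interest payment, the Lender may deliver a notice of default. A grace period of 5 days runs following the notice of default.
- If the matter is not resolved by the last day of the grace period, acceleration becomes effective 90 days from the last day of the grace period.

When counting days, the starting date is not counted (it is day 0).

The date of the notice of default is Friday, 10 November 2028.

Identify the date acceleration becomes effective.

13 February 2029

The last day of the grace period: 5 calendar days after 10 November 2028 is 15 November 2028.
The date acceleration becomes effective: 90 calendar days after 15 November 2028 is 13 February 2029.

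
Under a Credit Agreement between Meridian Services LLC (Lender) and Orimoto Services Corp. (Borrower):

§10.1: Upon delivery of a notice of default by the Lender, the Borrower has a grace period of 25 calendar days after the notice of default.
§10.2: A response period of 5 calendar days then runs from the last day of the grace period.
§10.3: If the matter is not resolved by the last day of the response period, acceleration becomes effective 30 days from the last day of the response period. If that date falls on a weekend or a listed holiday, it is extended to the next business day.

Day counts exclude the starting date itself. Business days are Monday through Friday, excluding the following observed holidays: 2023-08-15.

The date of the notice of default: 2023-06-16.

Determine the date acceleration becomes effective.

2023-08-16

Adding 25 calendar days to 2023-06-16 gives 2023-07-11, which is the last day of the grace period.
The last day of the response period: 2023-07-11 + 5 days = 2023-07-16.
The date acceleration becomes effective: 2023-07-16 + 30 days = 2023-08-15. That falls on Tuesday, a listed holiday, so it rolls to the next business day, Wednesday, 2023-08-16.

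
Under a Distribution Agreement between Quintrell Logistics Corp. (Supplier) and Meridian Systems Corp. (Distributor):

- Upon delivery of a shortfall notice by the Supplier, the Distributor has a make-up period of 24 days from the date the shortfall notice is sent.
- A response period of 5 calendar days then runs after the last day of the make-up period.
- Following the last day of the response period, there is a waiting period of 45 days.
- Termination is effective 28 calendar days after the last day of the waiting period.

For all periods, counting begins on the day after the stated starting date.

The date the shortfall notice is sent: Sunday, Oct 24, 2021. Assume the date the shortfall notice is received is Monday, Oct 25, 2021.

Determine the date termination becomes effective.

Feb 3, 2022

The last day of the make-up period: Oct 24, 2021 + 24 days = Nov 17, 2021.
Adding 5 calendar days to Nov 17, 2021 gives Nov 22, 2021, which is the last day of the response period.
The last day of the waiting period: Nov 22, 2021 + 45 days = Jan 6, 2022.
The date termination becomes effective: Jan 6, 2022 + 28 days = Feb 3, 2022.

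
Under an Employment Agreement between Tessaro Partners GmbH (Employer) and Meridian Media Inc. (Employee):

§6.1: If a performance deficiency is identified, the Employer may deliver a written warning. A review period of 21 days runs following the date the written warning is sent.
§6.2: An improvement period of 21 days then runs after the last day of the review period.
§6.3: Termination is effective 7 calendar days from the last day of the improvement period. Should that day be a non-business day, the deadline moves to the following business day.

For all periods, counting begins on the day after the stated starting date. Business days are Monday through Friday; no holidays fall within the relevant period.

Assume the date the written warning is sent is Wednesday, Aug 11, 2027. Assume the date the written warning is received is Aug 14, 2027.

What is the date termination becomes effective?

The last day of the review period: Aug 11, 2027 + 21 days = Sep 1, 2027.
The last day of the improvement period: Sep 1, 2027 + 21 days = Sep 22, 2027.
The date termination becomes effective: Sep 22, 2027 + 7 days = Sep 29, 2027. Sep 29, 2027 is a Wednesday, so no roll-forward applies.

Sep 29, 2027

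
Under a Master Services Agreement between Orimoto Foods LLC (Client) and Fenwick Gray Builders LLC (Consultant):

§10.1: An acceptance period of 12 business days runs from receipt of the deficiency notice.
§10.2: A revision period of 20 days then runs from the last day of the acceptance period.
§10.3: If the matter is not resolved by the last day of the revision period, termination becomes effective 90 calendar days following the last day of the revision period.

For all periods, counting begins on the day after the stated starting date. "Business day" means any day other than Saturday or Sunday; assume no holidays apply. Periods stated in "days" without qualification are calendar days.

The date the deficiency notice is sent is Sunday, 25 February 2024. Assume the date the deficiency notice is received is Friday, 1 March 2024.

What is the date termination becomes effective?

7 July 2024

The last day of the acceptance period: counting 12 business days from Friday, 1 March 2024 (Mar 4, Mar 5, Mar 6, Mar 7, …, Mar 15, Mar 18, Mar 19, skipping weekends) reaches Tuesday, 19 March 2024.
Adding 20 calendar days to 19 March 2024 gives 8 April 2024, which is the last day of the revision period.
The date termination becomes effective: 8 April 2024 + 90 days = 7 July 2024.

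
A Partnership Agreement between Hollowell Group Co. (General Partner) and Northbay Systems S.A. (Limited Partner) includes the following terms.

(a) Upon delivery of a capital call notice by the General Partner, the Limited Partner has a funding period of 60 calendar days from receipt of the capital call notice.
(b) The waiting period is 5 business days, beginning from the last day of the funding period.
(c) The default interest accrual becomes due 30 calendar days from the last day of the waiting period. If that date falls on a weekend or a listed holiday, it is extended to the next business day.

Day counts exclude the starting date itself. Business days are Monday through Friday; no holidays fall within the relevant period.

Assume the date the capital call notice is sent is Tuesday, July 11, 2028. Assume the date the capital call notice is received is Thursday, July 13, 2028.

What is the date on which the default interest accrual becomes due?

The last day of the funding period: 60 calendar days after July 13, 2028 is September 11, 2028.
The last day of the waiting period: 5 business days after Monday, September 11, 2028, skipping weekends — Sep 12, Sep 13, Sep 14, Sep 15, Sep 18 — lands on Monday, September 18, 2028.
Adding 30 calendar days to September 18, 2028 gives October 18, 2028, which is the date on which the default interest accrual becomes due. October 18, 2028 is a Wednesday, so no roll-forward applies.

October 18, 2028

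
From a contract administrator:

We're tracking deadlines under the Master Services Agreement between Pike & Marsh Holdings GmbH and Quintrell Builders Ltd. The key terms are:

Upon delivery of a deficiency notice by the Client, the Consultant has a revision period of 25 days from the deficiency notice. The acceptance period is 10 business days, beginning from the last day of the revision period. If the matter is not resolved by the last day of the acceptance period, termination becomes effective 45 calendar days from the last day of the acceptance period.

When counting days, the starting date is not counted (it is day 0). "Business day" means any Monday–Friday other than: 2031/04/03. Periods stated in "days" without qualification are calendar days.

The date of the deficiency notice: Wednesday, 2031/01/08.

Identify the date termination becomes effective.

2031/03/31

The last day of the revision period: 2031/01/08 + 25 days = 2031/02/02.
From Sunday, 2031/02/02, 10 business days (Feb 3, Feb 4, Feb 5, Feb 6, Feb 7, Feb 10, Feb 11, Feb 12, Feb 13, Feb 14, skipping weekends) brings us to Friday, 2031/02/14, which is the last day of the acceptance period.
The date termination becomes effective: 2031/02/14 + 45 days = 2031/03/31.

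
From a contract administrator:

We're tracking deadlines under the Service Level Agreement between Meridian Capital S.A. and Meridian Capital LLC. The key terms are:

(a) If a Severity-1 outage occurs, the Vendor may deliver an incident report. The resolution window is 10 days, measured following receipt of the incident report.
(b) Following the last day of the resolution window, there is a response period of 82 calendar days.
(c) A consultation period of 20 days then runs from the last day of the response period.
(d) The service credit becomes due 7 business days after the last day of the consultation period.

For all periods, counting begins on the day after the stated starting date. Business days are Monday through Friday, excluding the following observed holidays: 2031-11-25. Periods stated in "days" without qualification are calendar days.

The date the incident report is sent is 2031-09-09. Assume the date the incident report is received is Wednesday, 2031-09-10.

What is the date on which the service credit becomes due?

The last day of the resolution window: 2031-09-10 + 10 days = 2031-09-20.
The last day of the response period: 82 calendar days after 2031-09-20 is 2031-12-11.
Adding 20 calendar days to 2031-12-11 gives 2031-12-31, which is the last day of the consultation period.
The date on which the service credit becomes due: 7 business days after Wednesday, 2031-12-31, skipping weekends — Jan 1, Jan 2, Jan 5, Jan 6, Jan 7, Jan 8, Jan 9 — lands on Friday, 2032-01-09.

2032-01-09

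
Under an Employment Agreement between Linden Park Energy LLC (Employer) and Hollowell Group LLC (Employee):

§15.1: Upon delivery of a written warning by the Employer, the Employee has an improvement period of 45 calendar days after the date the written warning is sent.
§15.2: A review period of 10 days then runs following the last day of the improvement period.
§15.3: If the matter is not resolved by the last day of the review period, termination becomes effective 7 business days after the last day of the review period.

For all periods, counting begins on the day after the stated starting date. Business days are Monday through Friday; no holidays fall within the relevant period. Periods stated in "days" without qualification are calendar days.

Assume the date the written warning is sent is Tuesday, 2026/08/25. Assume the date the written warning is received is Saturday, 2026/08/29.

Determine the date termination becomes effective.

The last day of the improvement period: 45 calendar days after 2026/08/25 is 2026/10/09.
Adding 10 calendar days to 2026/10/09 gives 2026/10/19, which is the last day of the review period.
The date termination becomes effective: 7 business days after Monday, 2026/10/19, skipping weekends — Oct 20, Oct 21, Oct 22, Oct 23, Oct 26, Oct 27, Oct 28 — lands on Wednesday, 2026/10/28.

2026/10/28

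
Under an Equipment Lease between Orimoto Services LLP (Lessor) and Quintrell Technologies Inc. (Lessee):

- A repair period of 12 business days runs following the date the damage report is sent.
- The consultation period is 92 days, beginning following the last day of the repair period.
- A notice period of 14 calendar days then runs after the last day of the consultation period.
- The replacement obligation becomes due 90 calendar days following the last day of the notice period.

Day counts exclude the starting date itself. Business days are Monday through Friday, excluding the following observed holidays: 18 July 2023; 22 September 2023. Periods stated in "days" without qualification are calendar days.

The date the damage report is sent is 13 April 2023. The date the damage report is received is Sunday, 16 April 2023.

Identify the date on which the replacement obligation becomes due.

13 November 2023

From Thursday, 13 April 2023, 12 business days (Apr 14, Apr 17, Apr 18, Apr 19, …, Apr 27, Apr 28, May 1, skipping weekends) brings us to Monday, 1 May 2023, which is the last day of the repair period.
The last day of the consultation period: 1 May 2023 + 92 days = 1 August 2023.
The last day of the notice period: 14 calendar days after 1 August 2023 is 15 August 2023.
Adding 90 calendar days to 15 August 2023 gives 13 November 2023, which is the date on which the replacement obligation becomes due.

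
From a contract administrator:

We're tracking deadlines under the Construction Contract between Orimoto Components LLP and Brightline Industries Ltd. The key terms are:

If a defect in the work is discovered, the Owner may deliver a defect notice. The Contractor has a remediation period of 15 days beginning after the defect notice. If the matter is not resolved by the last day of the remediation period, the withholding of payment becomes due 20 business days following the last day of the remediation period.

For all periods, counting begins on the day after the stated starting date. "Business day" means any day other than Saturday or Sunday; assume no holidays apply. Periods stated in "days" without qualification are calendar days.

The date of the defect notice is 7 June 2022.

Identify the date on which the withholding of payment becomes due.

20 July 2022

Adding 15 calendar days to 7 June 2022 gives 22 June 2022, which is the last day of the remediation period.
From Wednesday, 22 June 2022, 20 business days (Jun 23, Jun 24, Jun 27, Jun 28, …, Jul 18, Jul 19, Jul 20, skipping weekends) brings us to Wednesday, 20 July 2022, which is the date on which the withholding of payment becomes due.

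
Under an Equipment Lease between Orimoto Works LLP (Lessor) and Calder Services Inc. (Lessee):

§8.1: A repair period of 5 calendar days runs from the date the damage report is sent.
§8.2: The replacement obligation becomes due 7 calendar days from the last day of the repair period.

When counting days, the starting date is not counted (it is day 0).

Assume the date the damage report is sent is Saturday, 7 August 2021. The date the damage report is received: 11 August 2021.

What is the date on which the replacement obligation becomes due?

19 August 2021

The last day of the repair period: 5 calendar days after 7 August 2021 is 12 August 2021.
The date on which the replacement obligation becomes due: 7 calendar days after 12 August 2021 is 19 August 2021.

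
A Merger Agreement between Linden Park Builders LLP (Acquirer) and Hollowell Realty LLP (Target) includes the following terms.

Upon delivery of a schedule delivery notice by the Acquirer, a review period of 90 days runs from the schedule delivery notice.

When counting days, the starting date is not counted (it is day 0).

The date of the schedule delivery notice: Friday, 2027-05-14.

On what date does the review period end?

The last day of the review period: 90 calendar days after 2027-05-14 is 2027-08-12.

2027-08-12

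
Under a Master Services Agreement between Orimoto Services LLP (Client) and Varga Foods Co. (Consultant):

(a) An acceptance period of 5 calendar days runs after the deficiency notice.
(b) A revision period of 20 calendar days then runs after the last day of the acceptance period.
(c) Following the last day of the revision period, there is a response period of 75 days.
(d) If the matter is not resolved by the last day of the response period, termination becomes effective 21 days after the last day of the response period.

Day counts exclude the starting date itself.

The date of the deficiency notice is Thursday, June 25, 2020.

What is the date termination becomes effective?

October 24, 2020

The last day of the acceptance period: 5 calendar days after June 25, 2020 is June 30, 2020.
The last day of the revision period: 20 calendar days after June 30, 2020 is July 20, 2020.
Adding 75 calendar days to July 20, 2020 gives October 3, 2020, which is the last day of the response period.
Adding 21 calendar days to October 3, 2020 gives October 24, 2020, which is the date termination becomes effective.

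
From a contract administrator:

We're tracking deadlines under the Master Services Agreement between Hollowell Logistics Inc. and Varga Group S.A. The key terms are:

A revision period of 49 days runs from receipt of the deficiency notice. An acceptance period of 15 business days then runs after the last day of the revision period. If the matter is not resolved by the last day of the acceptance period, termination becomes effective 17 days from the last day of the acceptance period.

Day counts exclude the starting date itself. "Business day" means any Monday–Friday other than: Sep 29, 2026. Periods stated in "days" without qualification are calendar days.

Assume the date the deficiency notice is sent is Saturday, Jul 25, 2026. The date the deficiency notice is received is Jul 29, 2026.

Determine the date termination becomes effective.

The last day of the revision period: 49 calendar days after Jul 29, 2026 is Sep 16, 2026.
The last day of the acceptance period: counting 15 business days from Wednesday, Sep 16, 2026 (Sep 17, Sep 18, Sep 21, Sep 22, …, Oct 6, Oct 7, Oct 8, skipping weekends and the listed holiday on Sep 29) reaches Thursday, Oct 8, 2026.
The date termination becomes effective: Oct 8, 2026 + 17 days = Oct 25, 2026.

Oct 25, 2026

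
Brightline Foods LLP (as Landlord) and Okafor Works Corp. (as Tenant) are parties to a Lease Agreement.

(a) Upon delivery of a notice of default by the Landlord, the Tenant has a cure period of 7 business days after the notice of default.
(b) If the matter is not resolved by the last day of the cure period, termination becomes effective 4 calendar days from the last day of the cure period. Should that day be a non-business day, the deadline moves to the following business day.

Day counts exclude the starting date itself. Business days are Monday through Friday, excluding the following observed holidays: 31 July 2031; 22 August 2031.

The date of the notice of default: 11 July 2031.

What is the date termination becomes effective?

The last day of the cure period: 7 business days after Friday, 11 July 2031, skipping weekends — Jul 14, Jul 15, Jul 16, Jul 17, Jul 18, Jul 21, Jul 22 — lands on Tuesday, 22 July 2031.
The date termination becomes effective: 22 July 2031 + 4 days = 26 July 2031. That falls on a Saturday, so it rolls to the next business day, Monday, 28 July 2031.

28 July 2031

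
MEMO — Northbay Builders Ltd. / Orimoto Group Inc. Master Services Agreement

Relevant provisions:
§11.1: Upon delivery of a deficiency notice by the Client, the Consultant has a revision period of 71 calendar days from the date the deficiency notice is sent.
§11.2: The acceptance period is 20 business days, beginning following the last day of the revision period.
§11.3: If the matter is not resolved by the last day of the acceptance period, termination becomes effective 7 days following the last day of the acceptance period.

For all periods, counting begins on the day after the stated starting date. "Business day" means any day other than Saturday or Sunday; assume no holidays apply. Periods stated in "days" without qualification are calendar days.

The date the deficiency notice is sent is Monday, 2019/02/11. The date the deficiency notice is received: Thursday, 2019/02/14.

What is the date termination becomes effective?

2019/05/28

The last day of the revision period: 71 calendar days after 2019/02/11 is 2019/04/23.
The last day of the acceptance period: counting 20 business days from Tuesday, 2019/04/23 (Apr 24, Apr 25, Apr 26, Apr 29, …, May 17, May 20, May 21, skipping weekends) reaches Tuesday, 2019/05/21.
Adding 7 calendar days to 2019/05/21 gives 2019/05/28, which is the date termination becomes effective.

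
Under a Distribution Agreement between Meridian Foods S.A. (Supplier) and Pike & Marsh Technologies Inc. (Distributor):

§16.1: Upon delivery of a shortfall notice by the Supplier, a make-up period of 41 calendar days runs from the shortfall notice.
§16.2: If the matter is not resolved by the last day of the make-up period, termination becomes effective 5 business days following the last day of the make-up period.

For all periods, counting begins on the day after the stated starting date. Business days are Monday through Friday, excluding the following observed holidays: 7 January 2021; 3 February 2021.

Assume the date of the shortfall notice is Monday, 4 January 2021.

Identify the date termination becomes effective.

Adding 41 calendar days to 4 January 2021 gives 14 February 2021, which is the last day of the make-up period.
The date termination becomes effective: 5 business days after Sunday, 14 February 2021, skipping weekends — Feb 15, Feb 16, Feb 17, Feb 18, Feb 19 — lands on Friday, 19 February 2021.

19 February 2021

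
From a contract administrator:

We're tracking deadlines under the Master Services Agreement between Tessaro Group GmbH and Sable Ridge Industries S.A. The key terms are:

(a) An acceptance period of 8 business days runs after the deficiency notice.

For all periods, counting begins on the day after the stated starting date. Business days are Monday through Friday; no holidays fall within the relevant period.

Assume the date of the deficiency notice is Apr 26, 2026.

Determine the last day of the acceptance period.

May 6, 2026

The last day of the acceptance period: 8 business days after Sunday, Apr 26, 2026, skipping weekends — Apr 27, Apr 28, Apr 29, Apr 30, May 1, May 4, May 5, May 6 — lands on Wednesday, May 6, 2026.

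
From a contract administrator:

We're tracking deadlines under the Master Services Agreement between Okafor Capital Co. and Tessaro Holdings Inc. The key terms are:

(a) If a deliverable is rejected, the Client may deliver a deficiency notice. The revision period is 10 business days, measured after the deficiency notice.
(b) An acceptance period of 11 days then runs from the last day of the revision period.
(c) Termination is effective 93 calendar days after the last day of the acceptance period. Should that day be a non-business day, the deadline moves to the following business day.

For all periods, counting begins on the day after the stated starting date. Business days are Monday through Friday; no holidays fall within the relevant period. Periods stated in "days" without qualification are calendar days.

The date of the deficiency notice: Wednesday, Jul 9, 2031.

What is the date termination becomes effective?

From Wednesday, Jul 9, 2031, 10 business days (Jul 10, Jul 11, Jul 14, Jul 15, Jul 16, Jul 17, Jul 18, Jul 21, Jul 22, Jul 23, skipping weekends) brings us to Wednesday, Jul 23, 2031, which is the last day of the revision period.
Adding 11 calendar days to Jul 23, 2031 gives Aug 3, 2031, which is the last day of the acceptance period.
Adding 93 calendar days to Aug 3, 2031 gives Nov 4, 2031, which is the date termination becomes effective. Nov 4, 2031 is a Tuesday, so no roll-forward applies.

Nov 4, 2031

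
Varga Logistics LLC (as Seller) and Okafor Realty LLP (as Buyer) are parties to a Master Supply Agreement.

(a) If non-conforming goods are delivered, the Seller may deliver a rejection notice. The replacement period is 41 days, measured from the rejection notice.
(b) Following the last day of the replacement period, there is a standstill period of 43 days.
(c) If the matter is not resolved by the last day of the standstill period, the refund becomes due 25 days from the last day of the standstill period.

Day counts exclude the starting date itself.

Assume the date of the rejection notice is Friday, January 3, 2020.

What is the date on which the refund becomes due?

The last day of the replacement period: 41 calendar days after January 3, 2020 is February 13, 2020.
The last day of the standstill period: 43 calendar days after February 13, 2020 is March 27, 2020.
The date on which the refund becomes due: March 27, 2020 + 25 days = April 21, 2020.

April 21, 2020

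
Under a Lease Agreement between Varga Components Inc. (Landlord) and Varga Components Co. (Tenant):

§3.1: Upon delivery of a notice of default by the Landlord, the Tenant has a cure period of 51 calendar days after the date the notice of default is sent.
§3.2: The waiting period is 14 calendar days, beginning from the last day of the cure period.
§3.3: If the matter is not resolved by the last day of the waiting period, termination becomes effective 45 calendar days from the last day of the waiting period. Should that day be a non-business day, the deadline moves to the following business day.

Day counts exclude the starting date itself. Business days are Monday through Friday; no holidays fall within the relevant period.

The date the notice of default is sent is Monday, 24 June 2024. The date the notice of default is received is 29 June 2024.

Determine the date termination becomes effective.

14 October 2024

The last day of the cure period: 51 calendar days after 24 June 2024 is 14 August 2024.
Adding 14 calendar days to 14 August 2024 gives 28 August 2024, which is the last day of the waiting period.
The date termination becomes effective: 45 calendar days after 28 August 2024 is 12 October 2024. That falls on a Saturday, so it rolls to the next business day, Monday, 14 October 2024.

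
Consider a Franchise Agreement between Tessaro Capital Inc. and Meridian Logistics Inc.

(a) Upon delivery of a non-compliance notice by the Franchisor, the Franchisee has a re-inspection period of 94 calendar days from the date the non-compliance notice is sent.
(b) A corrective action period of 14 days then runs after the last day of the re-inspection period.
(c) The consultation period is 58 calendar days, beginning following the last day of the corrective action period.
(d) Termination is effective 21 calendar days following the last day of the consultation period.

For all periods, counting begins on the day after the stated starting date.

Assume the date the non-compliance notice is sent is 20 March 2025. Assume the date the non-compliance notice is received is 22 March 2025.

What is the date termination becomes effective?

23 September 2025

Adding 94 calendar days to 20 March 2025 gives 22 June 2025, which is the last day of the re-inspection period.
The last day of the corrective action period: 14 calendar days after 22 June 2025 is 6 July 2025.
Adding 58 calendar days to 6 July 2025 gives 2 September 2025, which is the last day of the consultation period.
The date termination becomes effective: 21 calendar days after 2 September 2025 is 23 September 2025.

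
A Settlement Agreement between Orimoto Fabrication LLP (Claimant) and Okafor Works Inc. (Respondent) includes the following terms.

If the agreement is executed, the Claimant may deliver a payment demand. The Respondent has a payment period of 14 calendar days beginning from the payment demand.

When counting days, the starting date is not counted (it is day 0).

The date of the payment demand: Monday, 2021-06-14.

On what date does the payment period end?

2021-06-28

The last day of the payment period: 14 calendar days after 2021-06-14 is 2021-06-28.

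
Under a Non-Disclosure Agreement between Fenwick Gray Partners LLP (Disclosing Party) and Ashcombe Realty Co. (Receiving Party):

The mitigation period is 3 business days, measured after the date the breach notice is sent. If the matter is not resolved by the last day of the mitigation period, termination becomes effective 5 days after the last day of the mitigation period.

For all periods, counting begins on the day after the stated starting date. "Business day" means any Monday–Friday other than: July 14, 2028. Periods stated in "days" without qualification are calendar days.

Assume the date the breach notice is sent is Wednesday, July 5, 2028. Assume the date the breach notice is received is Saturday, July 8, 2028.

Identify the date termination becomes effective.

July 15, 2028

From Wednesday, July 5, 2028, 3 business days (Jul 6, Jul 7, Jul 10, skipping weekends) brings us to Monday, July 10, 2028, which is the last day of the mitigation period.
The date termination becomes effective: 5 calendar days after July 10, 2028 is July 15, 2028.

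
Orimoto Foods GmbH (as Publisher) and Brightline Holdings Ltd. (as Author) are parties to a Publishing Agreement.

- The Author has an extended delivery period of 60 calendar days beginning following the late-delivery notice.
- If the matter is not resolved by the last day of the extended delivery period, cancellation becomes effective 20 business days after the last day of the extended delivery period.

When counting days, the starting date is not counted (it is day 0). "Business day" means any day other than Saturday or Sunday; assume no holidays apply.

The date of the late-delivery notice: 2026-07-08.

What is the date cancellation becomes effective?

The last day of the extended delivery period: 60 calendar days after 2026-07-08 is 2026-09-06.
The date cancellation becomes effective: counting 20 business days from Sunday, 2026-09-06 (Sep 7, Sep 8, Sep 9, Sep 10, …, Sep 30, Oct 1, Oct 2, skipping weekends) reaches Friday, 2026-10-02.

2026-10-02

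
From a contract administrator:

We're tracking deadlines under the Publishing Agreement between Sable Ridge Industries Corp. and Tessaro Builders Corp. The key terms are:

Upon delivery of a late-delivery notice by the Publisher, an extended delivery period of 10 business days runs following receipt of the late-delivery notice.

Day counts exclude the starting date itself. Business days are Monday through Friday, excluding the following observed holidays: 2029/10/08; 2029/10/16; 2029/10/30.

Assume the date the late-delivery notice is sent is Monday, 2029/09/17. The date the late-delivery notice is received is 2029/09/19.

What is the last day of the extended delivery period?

The last day of the extended delivery period: 10 business days after Wednesday, 2029/09/19, skipping weekends — Sep 20, Sep 21, Sep 24, Sep 25, Sep 26, Sep 27, Sep 28, Oct 1, Oct 2, Oct 3 — lands on Wednesday, 2029/10/03.

2029/10/03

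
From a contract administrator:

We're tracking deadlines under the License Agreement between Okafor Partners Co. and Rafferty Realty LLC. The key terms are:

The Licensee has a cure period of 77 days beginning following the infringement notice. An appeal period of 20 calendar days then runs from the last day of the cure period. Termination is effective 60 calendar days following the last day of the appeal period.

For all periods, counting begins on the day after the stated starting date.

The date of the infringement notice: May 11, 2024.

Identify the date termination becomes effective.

Oct 15, 2024

The last day of the cure period: May 11, 2024 + 77 days = Jul 27, 2024.
Adding 20 calendar days to Jul 27, 2024 gives Aug 16, 2024, which is the last day of the appeal period.
Adding 60 calendar days to Aug 16, 2024 gives Oct 15, 2024, which is the date termination becomes effective.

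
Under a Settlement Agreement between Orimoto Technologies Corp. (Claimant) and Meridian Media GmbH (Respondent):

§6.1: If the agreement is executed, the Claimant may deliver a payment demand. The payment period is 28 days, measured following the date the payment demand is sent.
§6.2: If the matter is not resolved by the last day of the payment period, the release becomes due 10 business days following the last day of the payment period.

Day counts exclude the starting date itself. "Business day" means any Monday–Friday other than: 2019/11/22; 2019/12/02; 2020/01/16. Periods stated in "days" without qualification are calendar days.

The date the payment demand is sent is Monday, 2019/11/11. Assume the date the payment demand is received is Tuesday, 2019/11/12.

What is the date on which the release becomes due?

2019/12/23

Adding 28 calendar days to 2019/11/11 gives 2019/12/09, which is the last day of the payment period.
From Monday, 2019/12/09, 10 business days (Dec 10, Dec 11, Dec 12, Dec 13, Dec 16, Dec 17, Dec 18, Dec 19, Dec 20, Dec 23, skipping weekends) brings us to Monday, 2019/12/23, which is the date on which the release becomes due.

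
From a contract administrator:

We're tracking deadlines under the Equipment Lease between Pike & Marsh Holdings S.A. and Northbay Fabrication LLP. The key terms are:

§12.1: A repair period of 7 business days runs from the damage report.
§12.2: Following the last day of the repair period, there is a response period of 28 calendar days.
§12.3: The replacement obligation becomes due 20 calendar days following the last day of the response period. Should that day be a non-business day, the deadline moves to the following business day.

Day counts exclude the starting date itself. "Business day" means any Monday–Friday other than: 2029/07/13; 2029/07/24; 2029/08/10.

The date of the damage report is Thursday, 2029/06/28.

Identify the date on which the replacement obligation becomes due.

2029/08/27

From Thursday, 2029/06/28, 7 business days (Jun 29, Jul 2, Jul 3, Jul 4, Jul 5, Jul 6, Jul 9, skipping weekends) brings us to Monday, 2029/07/09, which is the last day of the repair period.
The last day of the response period: 2029/07/09 + 28 days = 2029/08/06.
Adding 20 calendar days to 2029/08/06 gives 2029/08/26, which is the date on which the replacement obligation becomes due. That falls on a Sunday, so it rolls to the next business day, Monday, 2029/08/27.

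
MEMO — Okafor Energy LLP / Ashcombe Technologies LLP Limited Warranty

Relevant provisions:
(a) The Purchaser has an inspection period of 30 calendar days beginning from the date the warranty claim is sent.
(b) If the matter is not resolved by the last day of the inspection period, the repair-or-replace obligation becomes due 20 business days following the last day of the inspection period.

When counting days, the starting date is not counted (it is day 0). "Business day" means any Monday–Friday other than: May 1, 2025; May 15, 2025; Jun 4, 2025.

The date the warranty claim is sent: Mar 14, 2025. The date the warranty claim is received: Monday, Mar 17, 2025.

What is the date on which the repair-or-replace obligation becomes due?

May 12, 2025

The last day of the inspection period: Mar 14, 2025 + 30 days = Apr 13, 2025.
From Sunday, Apr 13, 2025, 20 business days (Apr 14, Apr 15, Apr 16, Apr 17, …, May 8, May 9, May 12, skipping weekends and the listed holiday on May 1) brings us to Monday, May 12, 2025, which is the date on which the repair-or-replace obligation becomes due.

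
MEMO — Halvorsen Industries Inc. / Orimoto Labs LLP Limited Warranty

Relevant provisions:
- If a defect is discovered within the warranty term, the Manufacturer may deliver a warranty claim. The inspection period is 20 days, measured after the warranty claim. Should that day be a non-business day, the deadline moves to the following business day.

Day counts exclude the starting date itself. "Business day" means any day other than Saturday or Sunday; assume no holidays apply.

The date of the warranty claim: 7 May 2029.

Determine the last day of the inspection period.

The last day of the inspection period: 7 May 2029 + 20 days = 27 May 2029. That falls on a Sunday, so it rolls to the next business day, Monday, 28 May 2029.

28 May 2029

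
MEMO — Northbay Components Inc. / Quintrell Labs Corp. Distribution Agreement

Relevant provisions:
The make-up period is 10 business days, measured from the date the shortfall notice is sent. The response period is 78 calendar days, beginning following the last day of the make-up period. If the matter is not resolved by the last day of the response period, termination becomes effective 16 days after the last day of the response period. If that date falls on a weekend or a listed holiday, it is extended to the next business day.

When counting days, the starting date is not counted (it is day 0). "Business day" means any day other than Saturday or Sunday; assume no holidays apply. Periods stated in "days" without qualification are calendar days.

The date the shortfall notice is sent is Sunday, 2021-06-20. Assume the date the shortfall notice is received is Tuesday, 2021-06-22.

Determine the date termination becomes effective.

The last day of the make-up period: 10 business days after Sunday, 2021-06-20, skipping weekends — Jun 21, Jun 22, Jun 23, Jun 24, Jun 25, Jun 28, Jun 29, Jun 30, Jul 1, Jul 2 — lands on Friday, 2021-07-02.
The last day of the response period: 2021-07-02 + 78 days = 2021-09-18.
The date termination becomes effective: 2021-09-18 + 16 days = 2021-10-04. 2021-10-04 is a Monday, so no roll-forward applies.

2021-10-04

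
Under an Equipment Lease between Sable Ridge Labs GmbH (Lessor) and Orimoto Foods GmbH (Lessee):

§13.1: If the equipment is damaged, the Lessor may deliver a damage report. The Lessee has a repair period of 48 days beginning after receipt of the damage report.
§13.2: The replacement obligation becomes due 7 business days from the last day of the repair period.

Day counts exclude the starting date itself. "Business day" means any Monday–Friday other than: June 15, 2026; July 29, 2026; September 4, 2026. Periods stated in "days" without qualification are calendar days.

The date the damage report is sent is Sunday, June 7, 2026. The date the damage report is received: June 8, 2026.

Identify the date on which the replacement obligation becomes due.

Adding 48 calendar days to June 8, 2026 gives July 26, 2026, which is the last day of the repair period.
The date on which the replacement obligation becomes due: counting 7 business days from Sunday, July 26, 2026 (Jul 27, Jul 28, Jul 30, Jul 31, Aug 3, Aug 4, Aug 5, skipping weekends and the listed holiday on Jul 29) reaches Wednesday, August 5, 2026.

August 5, 2026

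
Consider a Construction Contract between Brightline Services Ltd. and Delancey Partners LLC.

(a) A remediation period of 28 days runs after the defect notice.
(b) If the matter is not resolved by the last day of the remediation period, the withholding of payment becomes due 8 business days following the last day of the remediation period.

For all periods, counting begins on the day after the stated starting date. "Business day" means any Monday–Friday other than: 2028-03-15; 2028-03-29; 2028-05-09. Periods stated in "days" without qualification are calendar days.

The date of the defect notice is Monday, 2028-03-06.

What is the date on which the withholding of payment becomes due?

2028-04-13

The last day of the remediation period: 28 calendar days after 2028-03-06 is 2028-04-03.
From Monday, 2028-04-03, 8 business days (Apr 4, Apr 5, Apr 6, Apr 7, Apr 10, Apr 11, Apr 12, Apr 13, skipping weekends) brings us to Thursday, 2028-04-13, which is the date on which the withholding of payment becomes due.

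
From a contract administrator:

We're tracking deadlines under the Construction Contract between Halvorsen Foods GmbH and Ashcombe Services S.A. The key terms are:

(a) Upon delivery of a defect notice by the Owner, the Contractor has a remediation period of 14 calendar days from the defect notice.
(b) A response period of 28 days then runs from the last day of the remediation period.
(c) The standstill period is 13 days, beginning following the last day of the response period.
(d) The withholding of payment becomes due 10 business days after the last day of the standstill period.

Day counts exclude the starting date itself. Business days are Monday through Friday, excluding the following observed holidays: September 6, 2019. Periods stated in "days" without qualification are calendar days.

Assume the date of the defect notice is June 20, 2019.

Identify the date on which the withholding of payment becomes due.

August 28, 2019

The last day of the remediation period: 14 calendar days after June 20, 2019 is July 4, 2019.
The last day of the response period: 28 calendar days after July 4, 2019 is August 1, 2019.
Adding 13 calendar days to August 1, 2019 gives August 14, 2019, which is the last day of the standstill period.
From Wednesday, August 14, 2019, 10 business days (Aug 15, Aug 16, Aug 19, Aug 20, Aug 21, Aug 22, Aug 23, Aug 26, Aug 27, Aug 28, skipping weekends) brings us to Wednesday, August 28, 2019, which is the date on which the withholding of payment becomes due.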